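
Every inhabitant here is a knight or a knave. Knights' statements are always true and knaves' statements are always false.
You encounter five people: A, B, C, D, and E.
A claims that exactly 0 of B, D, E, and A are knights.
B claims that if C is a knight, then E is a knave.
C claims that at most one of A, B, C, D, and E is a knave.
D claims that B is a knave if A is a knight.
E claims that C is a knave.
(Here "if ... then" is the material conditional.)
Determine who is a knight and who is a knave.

A is a knave, B is a knight, C is a knave, D is a knight, and E is a knight.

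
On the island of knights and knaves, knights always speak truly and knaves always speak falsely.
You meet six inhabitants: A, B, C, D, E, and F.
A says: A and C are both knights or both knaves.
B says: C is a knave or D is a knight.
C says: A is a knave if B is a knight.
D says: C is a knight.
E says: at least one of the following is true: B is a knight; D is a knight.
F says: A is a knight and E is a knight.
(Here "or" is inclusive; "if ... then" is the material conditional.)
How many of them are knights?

The unique consistent assignment is A=knave, B=knight, C=knight, D=knight, E=knight, F=knave.
That has 4 knights.

4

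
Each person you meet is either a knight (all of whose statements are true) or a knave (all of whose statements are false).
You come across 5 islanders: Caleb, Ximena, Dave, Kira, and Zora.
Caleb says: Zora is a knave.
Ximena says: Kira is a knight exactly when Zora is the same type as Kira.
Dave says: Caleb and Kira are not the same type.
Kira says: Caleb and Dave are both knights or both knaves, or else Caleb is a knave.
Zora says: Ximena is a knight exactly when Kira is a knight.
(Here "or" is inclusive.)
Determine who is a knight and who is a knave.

Suppose Caleb is a knight. Then Caleb's statement "Zora is a knave" would have to be true. Checking the 16 ways to assign the others, none is consistent with every speaker.
(For instance, with Ximena=knight, Dave=knight, Kira=knight, Zora=knight, Caleb's claim "Zora is a knave" comes out false where it would need to be true.)
So Caleb must be a knave, making "Zora is a knave" false. Taking Caleb=knave, Ximena=knight, Dave=knight, Kira=knight, Zora=knight, each remaining statement checks out:
  Ximena (knight): "Kira is a knight exactly when Zora is the same type as Kira" — true. ✓
  Dave (knight): "Caleb and Kira are not the same type" — true. ✓
  Kira (knight): "Caleb and Dave are both knights or both knaves, or else Caleb is a knave" — true. ✓
  Zora (knight): "Ximena is a knight exactly when Kira is a knight" — true. ✓
This is the unique consistent assignment.

Caleb is a knave, Ximena is a knight, Dave is a knight, Kira is a knight, and Zora is a knight.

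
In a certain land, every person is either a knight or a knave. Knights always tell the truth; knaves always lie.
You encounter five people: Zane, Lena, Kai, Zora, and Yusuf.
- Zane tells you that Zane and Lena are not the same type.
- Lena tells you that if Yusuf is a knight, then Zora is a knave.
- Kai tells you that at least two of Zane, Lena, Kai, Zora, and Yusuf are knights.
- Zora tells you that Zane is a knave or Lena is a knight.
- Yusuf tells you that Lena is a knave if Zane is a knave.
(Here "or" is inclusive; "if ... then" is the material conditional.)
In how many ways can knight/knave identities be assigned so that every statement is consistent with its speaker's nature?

Consistent assignments:
  Zane=knave, Lena=knave, Kai=knight, Zora=knight, Yusuf=knight

1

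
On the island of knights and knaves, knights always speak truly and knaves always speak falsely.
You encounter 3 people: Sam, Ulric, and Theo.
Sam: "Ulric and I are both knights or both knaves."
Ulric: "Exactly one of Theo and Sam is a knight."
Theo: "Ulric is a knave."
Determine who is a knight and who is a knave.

Sam is a knight, Ulric is a knight, and Theo is a knave.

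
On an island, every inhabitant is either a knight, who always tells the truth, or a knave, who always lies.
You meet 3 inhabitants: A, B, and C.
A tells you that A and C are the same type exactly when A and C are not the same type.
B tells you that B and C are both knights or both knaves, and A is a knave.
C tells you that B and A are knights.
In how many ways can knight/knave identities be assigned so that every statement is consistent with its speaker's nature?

0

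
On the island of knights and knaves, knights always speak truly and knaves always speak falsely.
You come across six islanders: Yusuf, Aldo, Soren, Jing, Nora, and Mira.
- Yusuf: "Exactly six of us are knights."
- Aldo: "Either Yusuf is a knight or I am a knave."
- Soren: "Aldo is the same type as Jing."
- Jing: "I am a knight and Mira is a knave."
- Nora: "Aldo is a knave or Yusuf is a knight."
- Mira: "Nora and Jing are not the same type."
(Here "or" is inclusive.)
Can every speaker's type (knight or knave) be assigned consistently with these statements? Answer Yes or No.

No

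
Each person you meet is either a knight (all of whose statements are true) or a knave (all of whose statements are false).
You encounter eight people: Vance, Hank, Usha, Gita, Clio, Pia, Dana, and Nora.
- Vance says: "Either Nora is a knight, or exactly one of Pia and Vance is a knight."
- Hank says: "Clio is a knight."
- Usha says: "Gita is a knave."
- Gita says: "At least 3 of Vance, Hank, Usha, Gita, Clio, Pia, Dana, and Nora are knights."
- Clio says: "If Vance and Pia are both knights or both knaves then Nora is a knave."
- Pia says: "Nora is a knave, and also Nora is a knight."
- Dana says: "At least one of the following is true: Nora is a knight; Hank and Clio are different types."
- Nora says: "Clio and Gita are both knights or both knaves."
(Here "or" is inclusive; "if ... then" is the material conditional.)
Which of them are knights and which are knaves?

Vance is a knight, Hank is a knight, Usha is a knave, Gita is a knight, Clio is a knight, Pia is a knave, Dana is a knight, and Nora is a knight.

Vance is a knight, so "either Nora is a knight, or exactly one of Pia and Vance is a knight" must be True — and it is.
As a knight, Hank's statement "Clio is a knight" should be True; it is.
Since Usha is a knave, "Gita is a knave" needs to be False, which holds.
Since Gita is a knight, "at least 3 of Vance, Hank, Usha, Gita, Clio, Pia, Dana, and Nora are knights" needs to be True, which holds.
Clio is a knight, so "if Vance and Pia are both knights or both knaves then Nora is a knave" must be True — and it is.
Pia is a knave, and the claim "Nora is a knave, and also Nora is a knight" is indeed False.
Dana is a knight; "at least one of the following is true: Nora is a knight; Hank and Clio are different types" is True, as required.
Since Nora is a knight, "Clio and Gita are both knights or both knaves" needs to be True, which holds.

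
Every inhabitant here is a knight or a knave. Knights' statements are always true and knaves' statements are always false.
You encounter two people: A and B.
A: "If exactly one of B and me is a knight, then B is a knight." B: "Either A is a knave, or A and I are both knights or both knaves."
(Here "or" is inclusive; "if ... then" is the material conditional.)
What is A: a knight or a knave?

A is a knight.

Consistent assignments: {A=knight, B=knight}
In every consistent assignment, A is a knight.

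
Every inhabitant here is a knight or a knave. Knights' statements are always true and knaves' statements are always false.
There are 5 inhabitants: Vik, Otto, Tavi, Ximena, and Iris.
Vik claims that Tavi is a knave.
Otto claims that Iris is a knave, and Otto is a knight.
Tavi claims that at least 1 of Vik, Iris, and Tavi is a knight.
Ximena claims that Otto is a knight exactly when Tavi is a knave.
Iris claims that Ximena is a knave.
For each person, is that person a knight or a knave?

Knights: Tavi and Ximena. Knaves: Vik, Otto, and Iris.

As a knave, Vik's statement "Tavi is a knave" should be false; it is.
Otto (knave): "Iris is a knave, and Otto is a knight" — false. ✓
Tavi is a knight, and the claim "at least 1 of Vik, Iris, and Tavi is a knight" is indeed True.
Ximena is a knight; "Otto is a knight exactly when Tavi is a knave" is True, as required.
Iris is a knave, and the claim "Ximena is a knave" is indeed false.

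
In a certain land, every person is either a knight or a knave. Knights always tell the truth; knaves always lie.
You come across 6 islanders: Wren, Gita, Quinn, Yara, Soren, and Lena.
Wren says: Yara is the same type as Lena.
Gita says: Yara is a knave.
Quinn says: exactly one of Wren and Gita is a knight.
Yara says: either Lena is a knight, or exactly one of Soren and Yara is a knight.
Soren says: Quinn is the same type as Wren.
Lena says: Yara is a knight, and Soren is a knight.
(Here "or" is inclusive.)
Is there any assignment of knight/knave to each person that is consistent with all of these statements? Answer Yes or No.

One consistent assignment: Wren=knight, Gita=knight, Quinn=knave, Yara=knave, Soren=knave, Lena=knave.

Yes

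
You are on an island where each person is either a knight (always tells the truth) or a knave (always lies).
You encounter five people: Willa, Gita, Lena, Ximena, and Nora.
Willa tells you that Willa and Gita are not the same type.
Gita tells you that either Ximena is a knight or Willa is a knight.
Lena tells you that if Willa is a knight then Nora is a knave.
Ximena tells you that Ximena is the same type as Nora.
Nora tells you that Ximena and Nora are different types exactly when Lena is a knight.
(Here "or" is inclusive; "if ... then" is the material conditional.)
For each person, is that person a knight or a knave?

Willa is a knave, Gita is a knave, Lena is a knight, Ximena is a knave, and Nora is a knight.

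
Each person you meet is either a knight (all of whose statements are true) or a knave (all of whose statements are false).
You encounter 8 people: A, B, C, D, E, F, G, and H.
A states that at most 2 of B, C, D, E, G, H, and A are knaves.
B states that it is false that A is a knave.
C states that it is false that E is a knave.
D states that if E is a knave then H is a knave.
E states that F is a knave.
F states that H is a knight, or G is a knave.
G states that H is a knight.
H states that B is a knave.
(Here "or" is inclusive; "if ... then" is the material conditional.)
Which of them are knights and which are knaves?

Knights: F, G, and H. Knaves: A, B, C, D, and E.

Since A is a knave, "at most 2 of B, C, D, E, G, H, and A are knaves" needs to be False, which holds.
B (knave): "it is false that A is a knave" — False. ✓
Since C is a knave, "it is false that E is a knave" needs to be False, which holds.
Since D is a knave, "if E is a knave then H is a knave" needs to be False, which holds.
Since E is a knave, "F is a knave" needs to be False, which holds.
Since F is a knight, "H is a knight, or G is a knave" needs to be true, which holds.
G (knight): "H is a knight" — true. ✓
As a knight, H's statement "B is a knave" should be true; it is.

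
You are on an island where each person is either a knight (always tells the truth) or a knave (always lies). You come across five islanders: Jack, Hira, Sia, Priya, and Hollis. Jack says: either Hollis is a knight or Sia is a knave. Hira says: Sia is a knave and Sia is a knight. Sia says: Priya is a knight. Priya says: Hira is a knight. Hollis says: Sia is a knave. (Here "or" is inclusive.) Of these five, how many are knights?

The unique consistent assignment is Jack=knight, Hira=knave, Sia=knave, Priya=knave, Hollis=knight.
That has 2 knights.

2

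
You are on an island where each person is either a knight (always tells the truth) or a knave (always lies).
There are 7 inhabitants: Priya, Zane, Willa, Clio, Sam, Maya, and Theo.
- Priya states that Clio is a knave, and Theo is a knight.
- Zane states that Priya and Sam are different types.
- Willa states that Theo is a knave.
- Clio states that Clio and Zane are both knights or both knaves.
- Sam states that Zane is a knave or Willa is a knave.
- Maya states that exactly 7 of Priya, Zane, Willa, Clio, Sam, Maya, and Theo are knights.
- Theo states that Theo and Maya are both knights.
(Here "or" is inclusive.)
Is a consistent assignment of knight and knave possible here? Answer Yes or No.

No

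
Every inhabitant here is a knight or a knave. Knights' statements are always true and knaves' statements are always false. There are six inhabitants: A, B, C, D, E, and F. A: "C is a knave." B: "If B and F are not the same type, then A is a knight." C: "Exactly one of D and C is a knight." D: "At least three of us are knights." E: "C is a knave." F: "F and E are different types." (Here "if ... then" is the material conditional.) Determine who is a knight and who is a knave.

A is a knave, B is a knave, C is a knight, D is a knave, E is a knave, and F is a knight.

As a knave, A's statement "C is a knave" should be False; it is.
As a knave, B's statement "if B and F are not the same type, then A is a knight" should be False; it is.
C is a knight, so "exactly one of D and C is a knight" must be true — and it is.
D is a knave, and the claim "at least three of us are knights" is indeed False.
E is a knave, and the claim "C is a knave" is indeed False.
F is a knight, so "F and E are different types" must be true — and it is.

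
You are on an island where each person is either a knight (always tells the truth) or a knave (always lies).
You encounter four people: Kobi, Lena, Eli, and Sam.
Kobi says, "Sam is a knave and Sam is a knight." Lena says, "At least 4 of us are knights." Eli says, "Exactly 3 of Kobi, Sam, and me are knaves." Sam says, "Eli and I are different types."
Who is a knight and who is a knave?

Knights: Sam. Knaves: Kobi, Lena, and Eli.

Suppose Kobi is a knight. Then Kobi's statement "Sam is a knave and Sam is a knight" would have to be true. Checking the 8 ways to assign the others, none is consistent with every speaker.
(For instance, with Lena=knave, Eli=knave, Sam=knight, Kobi's claim "Sam is a knave and Sam is a knight" comes out false where it would need to be true.)
So Kobi must be a knave, making "Sam is a knave and Sam is a knight" false. Taking Kobi=knave, Lena=knave, Eli=knave, Sam=knight, each remaining statement checks out:
  Lena (knave): "at least 4 of us are knights" — false. ✓
  Eli (knave): "exactly 3 of Kobi, Sam, and me are knaves" — false. ✓
  Sam (knight): "Eli and I are different types" — true. ✓
This is the unique consistent assignment.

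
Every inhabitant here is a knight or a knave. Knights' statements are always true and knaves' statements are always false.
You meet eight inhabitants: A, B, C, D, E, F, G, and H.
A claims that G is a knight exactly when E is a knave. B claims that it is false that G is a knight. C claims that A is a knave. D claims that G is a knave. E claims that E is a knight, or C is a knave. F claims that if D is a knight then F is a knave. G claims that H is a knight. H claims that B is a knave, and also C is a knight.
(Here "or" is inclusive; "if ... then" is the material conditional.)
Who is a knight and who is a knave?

A (knave): "G is a knight exactly when E is a knave" — false. ✓
B is a knave, and the claim "it is false that G is a knight" is indeed false.
As a knight, C's statement "A is a knave" should be true; it is.
Since D is a knave, "G is a knave" needs to be false, which holds.
Since E is a knight, "E is a knight, or C is a knave" needs to be true, which holds.
F is a knight, and the claim "if D is a knight then F is a knave" is indeed true.
As a knight, G's statement "H is a knight" should be true; it is.
H (knight): "B is a knave, and also C is a knight" — true. ✓

Knights: C, E, F, G, and H. Knaves: A, B, and D.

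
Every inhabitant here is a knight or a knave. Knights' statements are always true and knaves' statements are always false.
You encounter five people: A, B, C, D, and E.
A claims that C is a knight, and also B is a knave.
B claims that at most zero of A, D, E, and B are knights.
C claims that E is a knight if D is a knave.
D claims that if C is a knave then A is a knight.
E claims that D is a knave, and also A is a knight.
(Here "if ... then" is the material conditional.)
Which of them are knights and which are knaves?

Suppose A is a knave. Then A's statement "C is a knight, and also B is a knave" would have to be false. Checking the 16 ways to assign the others, none is consistent with every speaker.
(For instance, with B=knave, C=knight, D=knight, E=knave, A's claim "C is a knight, and also B is a knave" comes out true where it would need to be false.)
So A must be a knight, making "C is a knight, and also B is a knave" true. Taking A=knight, B=knave, C=knight, D=knight, E=knave, each remaining statement checks out:
  B (knave): "at most zero of A, D, E, and B are knights" — false. ✓
  C (knight): "E is a knight if D is a knave" — true. ✓
  D (knight): "if C is a knave then A is a knight" — true. ✓
  E (knave): "D is a knave, and also A is a knight" — false. ✓
This is the unique consistent assignment.

Knights: A, C, and D. Knaves: B and E.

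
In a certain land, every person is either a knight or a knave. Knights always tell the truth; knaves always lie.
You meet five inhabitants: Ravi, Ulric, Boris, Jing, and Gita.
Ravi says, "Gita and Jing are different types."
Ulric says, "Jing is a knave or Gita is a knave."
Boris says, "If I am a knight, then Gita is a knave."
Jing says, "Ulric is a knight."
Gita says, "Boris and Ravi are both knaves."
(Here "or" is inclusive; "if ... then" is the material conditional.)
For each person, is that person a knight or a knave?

Knights: Ravi, Ulric, Boris, and Jing. Knaves: Gita.

Suppose Ravi is a knave. Then Ravi's statement "Gita and Jing are different types" would have to be false. Checking the 16 ways to assign the others, none is consistent with every speaker.
(For instance, with Ulric=knight, Boris=knight, Jing=knight, Gita=knave, Ravi's claim "Gita and Jing are different types" comes out true where it would need to be false.)
So Ravi must be a knight, making "Gita and Jing are different types" true. Taking Ravi=knight, Ulric=knight, Boris=knight, Jing=knight, Gita=knave, each remaining statement checks out:
  Ulric (knight): "Jing is a knave or Gita is a knave" — true. ✓
  Boris (knight): "if I am a knight, then Gita is a knave" — true. ✓
  Jing (knight): "Ulric is a knight" — true. ✓
  Gita (knave): "Boris and Ravi are both knaves" — false. ✓
This is the unique consistent assignment.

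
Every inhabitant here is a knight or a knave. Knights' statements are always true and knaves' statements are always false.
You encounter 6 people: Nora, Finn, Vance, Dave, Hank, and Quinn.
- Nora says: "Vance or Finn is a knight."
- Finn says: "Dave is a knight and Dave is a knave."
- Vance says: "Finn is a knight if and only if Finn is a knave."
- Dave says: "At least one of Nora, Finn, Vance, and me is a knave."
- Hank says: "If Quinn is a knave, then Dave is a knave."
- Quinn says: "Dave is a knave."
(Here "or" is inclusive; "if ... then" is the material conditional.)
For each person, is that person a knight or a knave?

Nora is a knave, Finn is a knave, Vance is a knave, Dave is a knight, Hank is a knave, and Quinn is a knave.

Nora is a knave, and the claim "Vance or Finn is a knight" is indeed False.
Finn (knave): "Dave is a knight and Dave is a knave" — False. ✓
Since Vance is a knave, "Finn is a knight if and only if Finn is a knave" needs to be False, which holds.
Dave (knight): "at least one of Nora, Finn, Vance, and me is a knave" — True. ✓
Hank is a knave, and the claim "if Quinn is a knave, then Dave is a knave" is indeed False.
As a knave, Quinn's statement "Dave is a knave" should be False; it is.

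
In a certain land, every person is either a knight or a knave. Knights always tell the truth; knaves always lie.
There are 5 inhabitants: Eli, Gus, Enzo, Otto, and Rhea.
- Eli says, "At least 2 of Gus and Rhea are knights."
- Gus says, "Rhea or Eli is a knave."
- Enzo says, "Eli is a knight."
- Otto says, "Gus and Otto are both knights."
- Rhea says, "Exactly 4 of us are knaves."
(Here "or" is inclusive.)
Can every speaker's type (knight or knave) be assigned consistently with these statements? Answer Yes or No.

One consistent assignment: Eli=knave, Gus=knight, Enzo=knave, Otto=knight, Rhea=knave.

Yes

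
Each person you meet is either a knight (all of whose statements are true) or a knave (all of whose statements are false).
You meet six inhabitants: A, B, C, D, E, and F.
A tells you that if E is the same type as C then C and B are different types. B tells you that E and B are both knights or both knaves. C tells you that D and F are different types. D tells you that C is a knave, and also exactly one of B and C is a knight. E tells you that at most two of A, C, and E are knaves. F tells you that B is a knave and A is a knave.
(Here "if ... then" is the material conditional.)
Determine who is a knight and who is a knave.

A is a knight, so "if E is the same type as C then C and B are different types" must be true — and it is.
As a knave, B's statement "E and B are both knights or both knaves" should be False; it is.
C is a knave, so "D and F are different types" must be False — and it is.
D is a knave, so "C is a knave, and also exactly one of B and C is a knight" must be False — and it is.
E is a knight, so "at most two of A, C, and E are knaves" must be true — and it is.
As a knave, F's statement "B is a knave and A is a knave" should be False; it is.

A is a knight, B is a knave, C is a knave, D is a knave, E is a knight, and F is a knave.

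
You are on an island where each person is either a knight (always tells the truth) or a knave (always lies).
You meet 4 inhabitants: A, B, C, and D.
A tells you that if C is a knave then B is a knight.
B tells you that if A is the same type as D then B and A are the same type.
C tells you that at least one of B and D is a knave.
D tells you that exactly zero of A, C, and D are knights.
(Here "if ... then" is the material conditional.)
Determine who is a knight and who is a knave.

A is a knight, B is a knight, C is a knight, and D is a knave.

Suppose A is a knave. Then A's statement "if C is a knave then B is a knight" would have to be false. Checking the 8 ways to assign the others, none is consistent with every speaker.
(For instance, with B=knight, C=knight, D=knave, A's claim "if C is a knave then B is a knight" comes out true where it would need to be false.)
So A must be a knight, making "if C is a knave then B is a knight" true. Taking A=knight, B=knight, C=knight, D=knave, each remaining statement checks out:
  B (knight): "if A is the same type as D then B and A are the same type" — true. ✓
  C (knight): "at least one of B and D is a knave" — true. ✓
  D (knave): "exactly zero of A, C, and D are knights" — false. ✓
This is the unique consistent assignment.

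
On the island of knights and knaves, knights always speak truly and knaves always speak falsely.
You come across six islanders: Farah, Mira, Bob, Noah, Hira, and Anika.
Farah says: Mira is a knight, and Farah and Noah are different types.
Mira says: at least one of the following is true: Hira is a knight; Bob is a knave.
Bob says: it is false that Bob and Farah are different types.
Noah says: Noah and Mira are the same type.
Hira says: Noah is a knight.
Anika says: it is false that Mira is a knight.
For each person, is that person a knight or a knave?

Farah is a knight, Mira is a knight, Bob is a knave, Noah is a knave, Hira is a knave, and Anika is a knave.

Farah is a knight, so "Mira is a knight, and Farah and Noah are different types" must be true — and it is.
As a knight, Mira's statement "at least one of the following is true: Hira is a knight; Bob is a knave" should be true; it is.
Bob is a knave, and the claim "it is false that Bob and Farah are different types" is indeed False.
Since Noah is a knave, "Noah and Mira are the same type" needs to be False, which holds.
Since Hira is a knave, "Noah is a knight" needs to be False, which holds.
Anika is a knave; "it is false that Mira is a knight" is False, as required.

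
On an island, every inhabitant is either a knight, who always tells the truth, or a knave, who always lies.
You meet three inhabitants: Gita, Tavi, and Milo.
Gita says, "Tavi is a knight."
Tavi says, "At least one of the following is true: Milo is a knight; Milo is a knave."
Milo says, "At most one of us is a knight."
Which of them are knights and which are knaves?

Suppose Gita is a knave. Then Gita's statement "Tavi is a knight" would have to be false. Checking the 4 ways to assign the others, none is consistent with every speaker.
(For instance, with Tavi=knight, Milo=knave, Gita's claim "Tavi is a knight" comes out true where it would need to be false.)
So Gita must be a knight, making "Tavi is a knight" true. Taking Gita=knight, Tavi=knight, Milo=knave, each remaining statement checks out:
  Tavi (knight): "at least one of the following is true: Milo is a knight; Milo is a knave" — true. ✓
  Milo (knave): "at most one of us is a knight" — false. ✓
This is the unique consistent assignment.

Gita is a knight, Tavi is a knight, and Milo is a knave.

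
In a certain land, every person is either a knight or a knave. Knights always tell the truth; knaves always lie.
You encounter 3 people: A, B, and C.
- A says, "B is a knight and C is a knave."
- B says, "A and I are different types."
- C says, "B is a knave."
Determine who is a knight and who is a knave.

A is a knave, and the claim "B is a knight and C is a knave" is indeed false.
As a knave, B's statement "A and I are different types" should be false; it is.
C (knight): "B is a knave" — True. ✓

A is a knave, B is a knave, and C is a knight.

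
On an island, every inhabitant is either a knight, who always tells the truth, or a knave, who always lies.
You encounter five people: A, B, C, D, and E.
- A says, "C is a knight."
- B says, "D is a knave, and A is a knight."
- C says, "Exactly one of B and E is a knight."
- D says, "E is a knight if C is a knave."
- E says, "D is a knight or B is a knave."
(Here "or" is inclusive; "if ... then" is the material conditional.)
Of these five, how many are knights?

4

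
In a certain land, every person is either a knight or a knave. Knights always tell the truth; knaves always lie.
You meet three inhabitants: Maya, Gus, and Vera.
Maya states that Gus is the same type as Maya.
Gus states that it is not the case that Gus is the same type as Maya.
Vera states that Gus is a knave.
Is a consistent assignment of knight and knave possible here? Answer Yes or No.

Yes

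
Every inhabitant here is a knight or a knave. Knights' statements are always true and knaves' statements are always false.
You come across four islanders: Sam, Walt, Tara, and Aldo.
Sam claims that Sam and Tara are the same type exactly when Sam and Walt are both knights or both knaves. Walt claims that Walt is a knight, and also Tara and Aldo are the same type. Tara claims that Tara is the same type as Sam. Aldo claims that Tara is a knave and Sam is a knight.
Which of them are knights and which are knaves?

Sam is a knight, Walt is a knave, Tara is a knave, and Aldo is a knight.

Sam (knight): "Sam and Tara are the same type exactly when Sam and Walt are both knights or both knaves" — True. ✓
As a knave, Walt's statement "Walt is a knight, and also Tara and Aldo are the same type" should be False; it is.
Tara is a knave; "Tara is the same type as Sam" is False, as required.
Aldo is a knight, so "Tara is a knave and Sam is a knight" must be True — and it is.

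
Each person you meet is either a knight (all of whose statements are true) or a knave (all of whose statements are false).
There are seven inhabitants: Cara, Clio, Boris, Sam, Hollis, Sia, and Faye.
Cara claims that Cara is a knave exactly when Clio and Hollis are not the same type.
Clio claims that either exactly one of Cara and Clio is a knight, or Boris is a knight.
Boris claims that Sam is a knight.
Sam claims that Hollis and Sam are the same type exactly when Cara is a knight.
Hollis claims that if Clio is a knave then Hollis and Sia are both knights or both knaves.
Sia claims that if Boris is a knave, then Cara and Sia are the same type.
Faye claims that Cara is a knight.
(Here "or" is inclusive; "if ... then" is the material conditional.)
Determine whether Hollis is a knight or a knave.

Hollis is a knight.

Consistent assignments: {Cara=knight, Clio=knight, Boris=knight, Sam=knight, Hollis=knight, Sia=knight, Faye=knight}
In every consistent assignment, Hollis is a knight.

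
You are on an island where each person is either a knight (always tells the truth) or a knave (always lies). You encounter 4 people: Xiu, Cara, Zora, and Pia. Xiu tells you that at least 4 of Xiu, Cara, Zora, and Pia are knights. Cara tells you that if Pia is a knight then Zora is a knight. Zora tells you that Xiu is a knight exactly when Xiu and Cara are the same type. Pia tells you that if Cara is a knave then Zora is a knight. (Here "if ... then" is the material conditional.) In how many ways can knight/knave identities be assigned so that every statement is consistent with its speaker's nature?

2

Consistent assignments:
  Xiu=knight, Cara=knight, Zora=knight, Pia=knight
  Xiu=knave, Cara=knight, Zora=knight, Pia=knight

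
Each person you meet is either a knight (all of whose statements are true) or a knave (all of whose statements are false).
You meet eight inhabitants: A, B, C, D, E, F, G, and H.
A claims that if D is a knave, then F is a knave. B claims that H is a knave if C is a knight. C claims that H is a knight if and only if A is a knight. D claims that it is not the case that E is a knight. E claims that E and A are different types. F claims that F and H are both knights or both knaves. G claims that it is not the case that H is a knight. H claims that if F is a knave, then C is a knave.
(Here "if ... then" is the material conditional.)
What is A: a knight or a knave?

A is a knave.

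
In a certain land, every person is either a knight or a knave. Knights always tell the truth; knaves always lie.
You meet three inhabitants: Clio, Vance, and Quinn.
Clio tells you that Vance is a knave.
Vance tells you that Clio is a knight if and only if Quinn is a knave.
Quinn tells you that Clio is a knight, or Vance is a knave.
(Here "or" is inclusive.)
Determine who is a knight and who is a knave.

Knights: Clio and Quinn. Knaves: Vance.

Since Clio is a knight, "Vance is a knave" needs to be True, which holds.
As a knave, Vance's statement "Clio is a knight if and only if Quinn is a knave" should be False; it is.
Quinn is a knight, so "Clio is a knight, or Vance is a knave" must be True — and it is.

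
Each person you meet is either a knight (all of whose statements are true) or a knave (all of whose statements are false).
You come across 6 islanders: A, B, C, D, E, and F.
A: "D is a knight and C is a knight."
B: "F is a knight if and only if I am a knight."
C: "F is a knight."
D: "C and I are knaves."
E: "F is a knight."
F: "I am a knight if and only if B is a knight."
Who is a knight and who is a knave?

A (knave): "D is a knight and C is a knight" — False. ✓
As a knight, B's statement "F is a knight if and only if I am a knight" should be True; it is.
C (knight): "F is a knight" — True. ✓
As a knave, D's statement "C and I are knaves" should be False; it is.
E is a knight, so "F is a knight" must be True — and it is.
F is a knight; "I am a knight if and only if B is a knight" is True, as required.

A is a knave, B is a knight, C is a knight, D is a knave, E is a knight, and F is a knight.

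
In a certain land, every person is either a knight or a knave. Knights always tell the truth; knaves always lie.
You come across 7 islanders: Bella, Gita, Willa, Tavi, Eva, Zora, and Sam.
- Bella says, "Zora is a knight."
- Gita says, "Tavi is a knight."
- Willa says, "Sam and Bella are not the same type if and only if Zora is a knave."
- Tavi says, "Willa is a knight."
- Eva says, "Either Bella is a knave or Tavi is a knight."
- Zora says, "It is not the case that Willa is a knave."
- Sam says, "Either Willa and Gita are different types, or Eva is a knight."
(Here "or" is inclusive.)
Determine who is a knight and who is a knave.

Knights: Bella, Gita, Willa, Tavi, Eva, Zora, and Sam. Knaves: none.

Bella (knight): "Zora is a knight" — true. ✓
As a knight, Gita's statement "Tavi is a knight" should be true; it is.
Since Willa is a knight, "Sam and Bella are not the same type if and only if Zora is a knave" needs to be true, which holds.
As a knight, Tavi's statement "Willa is a knight" should be true; it is.
Eva (knight): "either Bella is a knave or Tavi is a knight" — true. ✓
Zora (knight): "it is not the case that Willa is a knave" — true. ✓
As a knight, Sam's statement "either Willa and Gita are different types, or Eva is a knight" should be true; it is.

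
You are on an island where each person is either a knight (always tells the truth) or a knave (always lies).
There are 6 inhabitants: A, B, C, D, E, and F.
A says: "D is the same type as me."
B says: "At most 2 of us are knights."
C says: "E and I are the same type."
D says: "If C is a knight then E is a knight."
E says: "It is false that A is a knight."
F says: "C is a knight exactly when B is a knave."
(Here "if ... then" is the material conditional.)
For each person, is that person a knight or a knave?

A is a knave, B is a knave, C is a knight, D is a knight, E is a knight, and F is a knight.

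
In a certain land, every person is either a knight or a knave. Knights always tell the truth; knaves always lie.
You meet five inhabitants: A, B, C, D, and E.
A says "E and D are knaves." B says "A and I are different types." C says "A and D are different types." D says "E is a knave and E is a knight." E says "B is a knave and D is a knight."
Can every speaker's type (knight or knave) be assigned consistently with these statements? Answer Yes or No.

No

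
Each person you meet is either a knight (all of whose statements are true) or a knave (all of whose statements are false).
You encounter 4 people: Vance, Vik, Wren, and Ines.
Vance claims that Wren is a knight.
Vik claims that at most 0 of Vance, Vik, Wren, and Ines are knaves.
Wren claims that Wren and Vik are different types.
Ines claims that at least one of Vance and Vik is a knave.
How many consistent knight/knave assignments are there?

2

Consistent assignments:
  Vance=knight, Vik=knave, Wren=knight, Ines=knight
  Vance=knave, Vik=knave, Wren=knave, Ines=knight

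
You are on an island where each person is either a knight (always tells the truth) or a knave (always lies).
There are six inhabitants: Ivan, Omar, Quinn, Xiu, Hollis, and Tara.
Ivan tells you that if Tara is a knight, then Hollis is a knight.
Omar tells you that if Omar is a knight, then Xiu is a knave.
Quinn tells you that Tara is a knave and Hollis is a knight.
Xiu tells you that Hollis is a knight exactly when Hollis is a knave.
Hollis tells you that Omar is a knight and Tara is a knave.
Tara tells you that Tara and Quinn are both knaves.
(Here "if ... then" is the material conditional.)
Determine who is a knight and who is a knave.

Knights: Ivan, Omar, Quinn, and Hollis. Knaves: Xiu and Tara.

As a knight, Ivan's statement "if Tara is a knight, then Hollis is a knight" should be true; it is.
Omar is a knight, and the claim "if Omar is a knight, then Xiu is a knave" is indeed true.
Quinn is a knight, so "Tara is a knave and Hollis is a knight" must be true — and it is.
Since Xiu is a knave, "Hollis is a knight exactly when Hollis is a knave" needs to be false, which holds.
Since Hollis is a knight, "Omar is a knight and Tara is a knave" needs to be true, which holds.
Since Tara is a knave, "Tara and Quinn are both knaves" needs to be false, which holds.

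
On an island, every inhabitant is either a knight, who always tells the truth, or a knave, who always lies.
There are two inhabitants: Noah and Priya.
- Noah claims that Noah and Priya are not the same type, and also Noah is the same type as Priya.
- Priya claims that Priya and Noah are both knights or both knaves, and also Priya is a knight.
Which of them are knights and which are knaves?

Noah (knave): "Noah and Priya are not the same type, and also Noah is the same type as Priya" — False. ✓
Priya is a knave, so "Priya and Noah are both knights or both knaves, and also Priya is a knight" must be False — and it is.

Noah is a knave and Priya is a knave.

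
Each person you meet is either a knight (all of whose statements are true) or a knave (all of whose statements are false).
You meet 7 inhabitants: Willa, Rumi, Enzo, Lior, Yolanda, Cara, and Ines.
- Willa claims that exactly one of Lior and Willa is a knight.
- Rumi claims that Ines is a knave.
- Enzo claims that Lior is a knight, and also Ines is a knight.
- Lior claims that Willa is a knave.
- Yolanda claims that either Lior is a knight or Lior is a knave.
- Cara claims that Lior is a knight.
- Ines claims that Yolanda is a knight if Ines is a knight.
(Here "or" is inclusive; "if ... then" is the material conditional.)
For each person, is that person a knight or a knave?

Willa is a knight, Rumi is a knave, Enzo is a knave, Lior is a knave, Yolanda is a knight, Cara is a knave, and Ines is a knight.

Willa is a knight, and the claim "exactly one of Lior and Willa is a knight" is indeed True.
Since Rumi is a knave, "Ines is a knave" needs to be false, which holds.
Enzo is a knave, so "Lior is a knight, and also Ines is a knight" must be false — and it is.
Lior is a knave, so "Willa is a knave" must be false — and it is.
Since Yolanda is a knight, "either Lior is a knight or Lior is a knave" needs to be True, which holds.
Cara is a knave; "Lior is a knight" is false, as required.
Ines is a knight, and the claim "Yolanda is a knight if Ines is a knight" is indeed True.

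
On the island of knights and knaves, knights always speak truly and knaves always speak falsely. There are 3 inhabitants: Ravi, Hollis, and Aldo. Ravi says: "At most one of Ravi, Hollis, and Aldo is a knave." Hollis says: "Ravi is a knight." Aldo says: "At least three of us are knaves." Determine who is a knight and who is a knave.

Ravi is a knight, Hollis is a knight, and Aldo is a knave.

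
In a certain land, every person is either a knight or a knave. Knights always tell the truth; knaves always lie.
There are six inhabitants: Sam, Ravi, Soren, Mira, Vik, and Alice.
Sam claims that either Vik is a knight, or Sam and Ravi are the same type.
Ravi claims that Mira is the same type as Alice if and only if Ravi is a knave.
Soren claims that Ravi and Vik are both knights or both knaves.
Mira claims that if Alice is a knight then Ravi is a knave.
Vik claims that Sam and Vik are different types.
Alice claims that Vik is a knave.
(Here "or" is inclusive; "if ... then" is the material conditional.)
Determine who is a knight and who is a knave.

Sam is a knave; "either Vik is a knight, or Sam and Ravi are the same type" is False, as required.
Ravi is a knight; "Mira is the same type as Alice if and only if Ravi is a knave" is True, as required.
Since Soren is a knave, "Ravi and Vik are both knights or both knaves" needs to be False, which holds.
Mira is a knave, and the claim "if Alice is a knight then Ravi is a knave" is indeed False.
Vik is a knave, and the claim "Sam and Vik are different types" is indeed False.
As a knight, Alice's statement "Vik is a knave" should be True; it is.

Sam is a knave, Ravi is a knight, Soren is a knave, Mira is a knave, Vik is a knave, and Alice is a knight.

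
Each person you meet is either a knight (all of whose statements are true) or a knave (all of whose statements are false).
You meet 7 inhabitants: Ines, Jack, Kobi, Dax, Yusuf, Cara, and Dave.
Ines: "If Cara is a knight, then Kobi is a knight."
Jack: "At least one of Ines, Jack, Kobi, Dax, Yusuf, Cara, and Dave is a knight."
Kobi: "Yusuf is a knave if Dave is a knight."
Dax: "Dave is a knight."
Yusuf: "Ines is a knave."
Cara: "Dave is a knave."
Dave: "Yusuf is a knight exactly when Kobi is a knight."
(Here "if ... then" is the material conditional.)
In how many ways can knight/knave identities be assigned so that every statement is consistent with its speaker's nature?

1

Consistent assignments:
  Ines=knight, Jack=knight, Kobi=knight, Dax=knave, Yusuf=knave, Cara=knight, Dave=knave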